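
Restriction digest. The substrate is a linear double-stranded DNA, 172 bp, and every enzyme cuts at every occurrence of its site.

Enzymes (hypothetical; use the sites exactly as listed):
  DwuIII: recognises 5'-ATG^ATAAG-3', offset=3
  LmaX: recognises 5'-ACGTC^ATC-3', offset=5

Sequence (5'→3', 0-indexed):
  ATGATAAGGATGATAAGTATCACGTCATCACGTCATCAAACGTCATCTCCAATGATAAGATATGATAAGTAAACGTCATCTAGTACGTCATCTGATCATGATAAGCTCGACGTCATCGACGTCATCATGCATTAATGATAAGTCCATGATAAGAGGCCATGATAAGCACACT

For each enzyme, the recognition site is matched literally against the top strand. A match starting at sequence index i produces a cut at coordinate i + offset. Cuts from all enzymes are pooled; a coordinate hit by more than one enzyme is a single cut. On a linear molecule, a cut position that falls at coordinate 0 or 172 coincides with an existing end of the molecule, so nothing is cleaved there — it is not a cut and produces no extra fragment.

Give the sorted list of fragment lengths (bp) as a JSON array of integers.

Site scan:
  DwuIII (ATGATAAG, off=3): starts [0, 9, 51, 61, 97, 134, 145, 158] → cuts [3, 12, 54, 64, 100, 137, 148, 161]
  LmaX (ACGTCATC, off=5): starts [21, 29, 39, 72, 84, 109, 118] → cuts [26, 34, 44, 77, 89, 114, 123]

Pooled cuts: [3, 12, 26, 34, 44, 54, 64, 77, 89, 100, 114, 123, 137, 148, 161]

Fragment lengths:
  [0,3): 3 bp
  [3,12): 9 bp
  [12,26): 14 bp
  [26,34): 8 bp
  [34,44): 10 bp
  [44,54): 10 bp
  [54,64): 10 bp
  [64,77): 13 bp
  [77,89): 12 bp
  [89,100): 11 bp
  [100,114): 14 bp
  [114,123): 9 bp
  [123,137): 14 bp
  [137,148): 11 bp
  [148,161): 13 bp
  [161,172): 11 bp

[3,8,9,9,10,10,10,11,11,11,12,13,13,14,14,14]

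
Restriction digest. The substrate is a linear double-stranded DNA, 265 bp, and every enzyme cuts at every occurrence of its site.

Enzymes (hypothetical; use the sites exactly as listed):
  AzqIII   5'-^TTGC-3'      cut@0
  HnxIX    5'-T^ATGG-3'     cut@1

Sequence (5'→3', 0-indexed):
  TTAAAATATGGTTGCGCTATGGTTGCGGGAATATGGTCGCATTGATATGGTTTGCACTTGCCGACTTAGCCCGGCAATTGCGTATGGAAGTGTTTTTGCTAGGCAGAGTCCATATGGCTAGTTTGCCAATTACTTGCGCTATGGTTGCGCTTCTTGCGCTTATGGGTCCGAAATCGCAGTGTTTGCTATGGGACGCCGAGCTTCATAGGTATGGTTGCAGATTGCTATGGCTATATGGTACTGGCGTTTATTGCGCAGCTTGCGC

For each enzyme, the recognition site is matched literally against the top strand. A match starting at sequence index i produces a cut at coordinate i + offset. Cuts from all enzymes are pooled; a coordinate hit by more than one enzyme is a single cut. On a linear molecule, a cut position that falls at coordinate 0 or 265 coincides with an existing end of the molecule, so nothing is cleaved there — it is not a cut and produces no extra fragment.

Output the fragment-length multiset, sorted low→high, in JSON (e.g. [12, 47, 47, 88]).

[4,4,4,4,5,5,5,6,6,6,7,7,7,7,8,8,9,9,9,10,11,12,14,16,18,20,21,23]

Per-enzyme occurrences:
  AzqIII (TTGC, off=0): starts [11, 22, 51, 57, 77, 95, 122, 133, 144, 153, 182, 214, 221, 250, 259] → cuts [11, 22, 51, 57, 77, 95, 122, 133, 144, 153, 182, 214, 221, 250, 259]
  HnxIX (TATGG, off=1): starts [6, 17, 31, 45, 82, 112, 139, 160, 186, 209, 225, 233] → cuts [7, 18, 32, 46, 83, 113, 140, 161, 187, 210, 226, 234]

All cut coordinates (distinct, sorted): [7, 11, 18, 22, 32, 46, 51, 57, 77, 83, 95, 113, 122, 133, 140, 144, 153, 161, 182, 187, 210, 214, 221, 226, 234, 250, 259]

Fragments:
  [0,7): 7 bp
  [7,11): 4 bp
  [11,18): 7 bp
  [18,22): 4 bp
  [22,32): 10 bp
  [32,46): 14 bp
  [46,51): 5 bp
  [51,57): 6 bp
  [57,77): 20 bp
  [77,83): 6 bp
  [83,95): 12 bp
  [95,113): 18 bp
  [113,122): 9 bp
  [122,133): 11 bp
  [133,140): 7 bp
  [140,144): 4 bp
  [144,153): 9 bp
  [153,161): 8 bp
  [161,182): 21 bp
  [182,187): 5 bp
  [187,210): 23 bp
  [210,214): 4 bp
  [214,221): 7 bp
  [221,226): 5 bp
  [226,234): 8 bp
  [234,250): 16 bp
  [250,259): 9 bp
  [259,265): 6 bp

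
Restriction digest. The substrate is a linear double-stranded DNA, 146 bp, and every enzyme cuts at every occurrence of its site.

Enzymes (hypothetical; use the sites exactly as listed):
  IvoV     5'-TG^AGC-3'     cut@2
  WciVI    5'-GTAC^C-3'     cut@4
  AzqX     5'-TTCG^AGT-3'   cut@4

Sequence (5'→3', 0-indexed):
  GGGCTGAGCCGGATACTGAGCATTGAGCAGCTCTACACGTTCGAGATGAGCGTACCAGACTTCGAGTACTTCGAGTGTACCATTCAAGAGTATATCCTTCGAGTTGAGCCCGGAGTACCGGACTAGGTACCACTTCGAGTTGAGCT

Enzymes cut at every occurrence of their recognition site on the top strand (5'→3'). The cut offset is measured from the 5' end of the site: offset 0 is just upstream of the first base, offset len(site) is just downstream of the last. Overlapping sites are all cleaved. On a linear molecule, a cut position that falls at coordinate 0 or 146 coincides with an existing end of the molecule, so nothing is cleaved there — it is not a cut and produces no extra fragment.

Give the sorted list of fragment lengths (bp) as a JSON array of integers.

[4,5,5,6,7,7,7,7,9,9,12,12,12,21,23]

Scan for sites:
  IvoV (TGAGC, off=2): starts [4, 16, 23, 46, 104, 140] → cuts [6, 18, 25, 48, 106, 142]
  WciVI (GTACC, off=4): starts [51, 76, 114, 126] → cuts [55, 80, 118, 130]
  AzqX (TTCGAGT, off=4): starts [60, 69, 97, 133] → cuts [64, 73, 101, 137]

Pooled cuts: [6, 18, 25, 48, 55, 64, 73, 80, 101, 106, 118, 130, 137, 142]

Fragment lengths:
  [0,6): 6 bp
  [6,18): 12 bp
  [18,25): 7 bp
  [25,48): 23 bp
  [48,55): 7 bp
  [55,64): 9 bp
  [64,73): 9 bp
  [73,80): 7 bp
  [80,101): 21 bp
  [101,106): 5 bp
  [106,118): 12 bp
  [118,130): 12 bp
  [130,137): 7 bp
  [137,142): 5 bp
  [142,146): 4 bp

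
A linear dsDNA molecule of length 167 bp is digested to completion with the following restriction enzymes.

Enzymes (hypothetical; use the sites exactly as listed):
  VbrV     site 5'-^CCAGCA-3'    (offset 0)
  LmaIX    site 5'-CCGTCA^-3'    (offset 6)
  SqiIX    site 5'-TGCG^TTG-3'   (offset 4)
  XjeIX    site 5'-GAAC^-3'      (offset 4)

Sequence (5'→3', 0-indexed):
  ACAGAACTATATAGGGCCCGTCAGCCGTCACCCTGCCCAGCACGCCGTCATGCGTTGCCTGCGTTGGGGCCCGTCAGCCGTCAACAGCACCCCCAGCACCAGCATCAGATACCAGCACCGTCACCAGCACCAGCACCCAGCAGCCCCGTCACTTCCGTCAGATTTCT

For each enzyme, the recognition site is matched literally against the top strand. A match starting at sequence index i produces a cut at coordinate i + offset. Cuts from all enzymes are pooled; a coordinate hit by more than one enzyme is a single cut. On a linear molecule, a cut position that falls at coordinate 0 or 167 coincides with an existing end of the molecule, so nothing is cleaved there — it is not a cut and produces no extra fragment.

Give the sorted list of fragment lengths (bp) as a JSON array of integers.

Scan for sites:
  VbrV CCAGCA/0: at [36, 92, 98, 111, 123, 129, 136] ⇒ [36, 92, 98, 111, 123, 129, 136]
  LmaIX CCGTCA/6: at [17, 24, 44, 70, 77, 117, 145, 154] ⇒ [23, 30, 50, 76, 83, 123, 151, 160]
  SqiIX TGCGTTG/4: at [50, 59] ⇒ [54, 63]
  XjeIX GAAC/4: at [3] ⇒ [7]

All cut coordinates (distinct, sorted): [7, 23, 30, 36, 50, 54, 63, 76, 83, 92, 98, 111, 123, 129, 136, 151, 160]

Fragments:
  [0,7): 7 bp
  [7,23): 16 bp
  [23,30): 7 bp
  [30,36): 6 bp
  [36,50): 14 bp
  [50,54): 4 bp
  [54,63): 9 bp
  [63,76): 13 bp
  [76,83): 7 bp
  [83,92): 9 bp
  [92,98): 6 bp
  [98,111): 13 bp
  [111,123): 12 bp
  [123,129): 6 bp
  [129,136): 7 bp
  [136,151): 15 bp
  [151,160): 9 bp
  [160,167): 7 bp

[4,6,6,6,7,7,7,7,7,9,9,9,12,13,13,14,15,16]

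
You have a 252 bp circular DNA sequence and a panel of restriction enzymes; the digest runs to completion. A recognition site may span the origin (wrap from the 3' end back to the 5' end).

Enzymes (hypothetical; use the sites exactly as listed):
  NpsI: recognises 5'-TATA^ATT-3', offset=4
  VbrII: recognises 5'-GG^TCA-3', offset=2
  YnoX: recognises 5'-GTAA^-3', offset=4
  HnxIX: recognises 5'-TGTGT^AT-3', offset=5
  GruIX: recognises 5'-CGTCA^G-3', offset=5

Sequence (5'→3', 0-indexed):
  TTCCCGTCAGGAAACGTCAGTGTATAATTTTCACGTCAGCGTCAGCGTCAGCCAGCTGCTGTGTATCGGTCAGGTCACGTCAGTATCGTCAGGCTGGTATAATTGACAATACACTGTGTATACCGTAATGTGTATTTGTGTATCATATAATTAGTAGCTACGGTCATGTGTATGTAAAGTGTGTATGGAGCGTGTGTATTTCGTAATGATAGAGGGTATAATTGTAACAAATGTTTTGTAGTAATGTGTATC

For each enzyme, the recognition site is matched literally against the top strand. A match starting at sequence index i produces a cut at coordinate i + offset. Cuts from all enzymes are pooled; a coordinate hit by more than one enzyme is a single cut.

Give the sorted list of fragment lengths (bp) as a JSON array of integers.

Scan for sites:
  NpsI (TATAATT, off=4): starts [22, 97, 145, 216] → cuts [26, 101, 149, 220]
  VbrII (GGTCA, off=2): starts [67, 72, 161] → cuts [69, 74, 163]
  YnoX (GTAA, off=4): starts [124, 173, 202, 223, 240] → cuts [128, 177, 206, 227, 244]
  HnxIX (TGTGTAT, off=5): starts [59, 114, 128, 136, 166, 179, 192, 244] → cuts [64, 119, 133, 141, 171, 184, 197, 249]
  GruIX (CGTCAG, off=5): starts [4, 14, 33, 39, 45, 77, 86] → cuts [9, 19, 38, 44, 50, 82, 91]

Pooled cuts: [9, 19, 26, 38, 44, 50, 64, 69, 74, 82, 91, 101, 119, 128, 133, 141, 149, 163, 171, 177, 184, 197, 206, 220, 227, 244, 249]

Fragment lengths:
  9→19: 10 bp
  19→26: 7 bp
  26→38: 12 bp
  38→44: 6 bp
  44→50: 6 bp
  50→64: 14 bp
  64→69: 5 bp
  69→74: 5 bp
  74→82: 8 bp
  82→91: 9 bp
  91→101: 10 bp
  101→119: 18 bp
  119→128: 9 bp
  128→133: 5 bp
  133→141: 8 bp
  141→149: 8 bp
  149→163: 14 bp
  163→171: 8 bp
  171→177: 6 bp
  177→184: 7 bp
  184→197: 13 bp
  197→206: 9 bp
  206→220: 14 bp
  220→227: 7 bp
  227→244: 17 bp
  244→249: 5 bp
  249→9 (wrap): 252-249+9 = 12 bp

[5,5,5,5,6,6,6,7,7,7,8,8,8,8,9,9,9,10,10,12,12,13,14,14,14,17,18]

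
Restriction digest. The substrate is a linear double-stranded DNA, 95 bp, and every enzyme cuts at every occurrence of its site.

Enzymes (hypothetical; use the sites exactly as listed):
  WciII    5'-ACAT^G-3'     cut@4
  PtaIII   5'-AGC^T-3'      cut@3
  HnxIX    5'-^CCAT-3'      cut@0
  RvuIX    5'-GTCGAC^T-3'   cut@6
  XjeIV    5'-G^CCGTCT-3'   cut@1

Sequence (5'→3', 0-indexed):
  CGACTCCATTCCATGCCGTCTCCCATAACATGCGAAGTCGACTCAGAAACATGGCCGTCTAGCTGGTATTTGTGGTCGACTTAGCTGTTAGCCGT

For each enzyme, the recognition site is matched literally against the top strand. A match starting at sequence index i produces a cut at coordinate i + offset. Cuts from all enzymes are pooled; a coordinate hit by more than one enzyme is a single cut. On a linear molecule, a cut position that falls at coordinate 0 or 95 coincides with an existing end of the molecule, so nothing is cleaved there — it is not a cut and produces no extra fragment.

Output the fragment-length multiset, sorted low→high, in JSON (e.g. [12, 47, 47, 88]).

[2,5,5,5,5,7,9,9,10,10,11,17]

Site scan:
  WciII (ACATG, off=4): starts [27, 48] → cuts [31, 52]
  PtaIII (AGCT, off=3): starts [60, 82] → cuts [63, 85]
  HnxIX (CCAT, off=0): starts [5, 10, 22] → cuts [5, 10, 22]
  RvuIX (GTCGACT, off=6): starts [36, 74] → cuts [42, 80]
  XjeIV (GCCGTCT, off=1): starts [14, 53] → cuts [15, 54]

Pooled cuts: [5, 10, 15, 22, 31, 42, 52, 54, 63, 80, 85]

Fragments:
  [0,5): 5 bp
  [5,10): 5 bp
  [10,15): 5 bp
  [15,22): 7 bp
  [22,31): 9 bp
  [31,42): 11 bp
  [42,52): 10 bp
  [52,54): 2 bp
  [54,63): 9 bp
  [63,80): 17 bp
  [80,85): 5 bp
  [85,95): 10 bp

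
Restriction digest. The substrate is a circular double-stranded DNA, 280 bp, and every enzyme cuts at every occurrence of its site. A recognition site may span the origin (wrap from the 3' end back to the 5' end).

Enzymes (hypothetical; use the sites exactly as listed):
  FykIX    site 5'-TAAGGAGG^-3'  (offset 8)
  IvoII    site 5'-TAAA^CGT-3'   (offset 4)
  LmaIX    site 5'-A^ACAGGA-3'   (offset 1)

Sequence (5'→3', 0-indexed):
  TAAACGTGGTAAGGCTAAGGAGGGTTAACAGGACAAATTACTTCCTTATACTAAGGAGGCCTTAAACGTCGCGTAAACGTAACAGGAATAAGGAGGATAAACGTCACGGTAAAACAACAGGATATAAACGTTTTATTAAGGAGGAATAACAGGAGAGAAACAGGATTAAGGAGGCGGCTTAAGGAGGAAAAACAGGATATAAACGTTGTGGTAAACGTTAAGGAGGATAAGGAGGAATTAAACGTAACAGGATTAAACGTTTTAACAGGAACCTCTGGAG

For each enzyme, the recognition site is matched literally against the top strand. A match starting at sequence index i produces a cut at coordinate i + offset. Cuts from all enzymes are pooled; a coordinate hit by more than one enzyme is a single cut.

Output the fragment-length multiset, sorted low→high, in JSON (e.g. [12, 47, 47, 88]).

[4,4,4,4,4,5,7,7,7,9,11,11,11,11,12,12,12,13,15,15,15,16,19,20,32]

Scan for sites:
  FykIX TAAGGAGG/8: at [15, 51, 88, 136, 166, 179, 218, 227] ⇒ [23, 59, 96, 144, 174, 187, 226, 235]
  IvoII TAAACGT/4: at [0, 62, 73, 97, 124, 199, 211, 238, 253] ⇒ [4, 66, 77, 101, 128, 203, 215, 242, 257]
  LmaIX AACAGGA/1: at [26, 80, 115, 147, 158, 190, 245, 263] ⇒ [27, 81, 116, 148, 159, 191, 246, 264]

Pooled cuts: [4, 23, 27, 59, 66, 77, 81, 96, 101, 116, 128, 144, 148, 159, 174, 187, 191, 203, 215, 226, 235, 242, 246, 257, 264]

Fragment lengths:
  4→23: 19 bp
  23→27: 4 bp
  27→59: 32 bp
  59→66: 7 bp
  66→77: 11 bp
  77→81: 4 bp
  81→96: 15 bp
  96→101: 5 bp
  101→116: 15 bp
  116→128: 12 bp
  128→144: 16 bp
  144→148: 4 bp
  148→159: 11 bp
  159→174: 15 bp
  174→187: 13 bp
  187→191: 4 bp
  191→203: 12 bp
  203→215: 12 bp
  215→226: 11 bp
  226→235: 9 bp
  235→242: 7 bp
  242→246: 4 bp
  246→257: 11 bp
  257→264: 7 bp
  264→4 (wrap): 280-264+4 = 20 bp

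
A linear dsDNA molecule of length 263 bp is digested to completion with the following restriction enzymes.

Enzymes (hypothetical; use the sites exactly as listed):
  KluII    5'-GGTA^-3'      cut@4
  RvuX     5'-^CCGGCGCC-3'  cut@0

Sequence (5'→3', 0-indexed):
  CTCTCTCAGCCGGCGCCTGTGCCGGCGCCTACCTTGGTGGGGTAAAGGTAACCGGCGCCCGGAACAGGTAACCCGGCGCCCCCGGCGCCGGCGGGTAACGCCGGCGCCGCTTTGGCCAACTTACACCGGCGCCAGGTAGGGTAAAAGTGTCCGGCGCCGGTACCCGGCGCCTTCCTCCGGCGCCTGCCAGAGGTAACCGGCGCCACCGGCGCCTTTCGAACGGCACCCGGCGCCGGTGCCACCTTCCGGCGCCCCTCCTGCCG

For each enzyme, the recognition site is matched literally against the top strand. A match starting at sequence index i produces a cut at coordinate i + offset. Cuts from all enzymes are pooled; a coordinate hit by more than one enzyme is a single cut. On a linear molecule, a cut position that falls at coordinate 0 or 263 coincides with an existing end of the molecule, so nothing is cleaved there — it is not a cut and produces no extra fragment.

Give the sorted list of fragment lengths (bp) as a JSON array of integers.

Site scan:
  KluII (GGTA, off=4): starts [40, 46, 66, 93, 134, 139, 158, 191] → cuts [44, 50, 70, 97, 138, 143, 162, 195]
  RvuX (CCGGCGCC, off=0): starts [9, 21, 51, 72, 81, 100, 125, 150, 163, 176, 196, 205, 226, 245] → cuts [9, 21, 51, 72, 81, 100, 125, 150, 163, 176, 196, 205, 226, 245]

All cut coordinates (distinct, sorted): [9, 21, 44, 50, 51, 70, 72, 81, 97, 100, 125, 138, 143, 150, 162, 163, 176, 195, 196, 205, 226, 245]

Fragments:
  [0,9): 9 bp
  [9,21): 12 bp
  [21,44): 23 bp
  [44,50): 6 bp
  [50,51): 1 bp
  [51,70): 19 bp
  [70,72): 2 bp
  [72,81): 9 bp
  [81,97): 16 bp
  [97,100): 3 bp
  [100,125): 25 bp
  [125,138): 13 bp
  [138,143): 5 bp
  [143,150): 7 bp
  [150,162): 12 bp
  [162,163): 1 bp
  [163,176): 13 bp
  [176,195): 19 bp
  [195,196): 1 bp
  [196,205): 9 bp
  [205,226): 21 bp
  [226,245): 19 bp
  [245,263): 18 bp

[1,1,1,2,3,5,6,7,9,9,9,12,12,13,13,16,18,19,19,19,21,23,25]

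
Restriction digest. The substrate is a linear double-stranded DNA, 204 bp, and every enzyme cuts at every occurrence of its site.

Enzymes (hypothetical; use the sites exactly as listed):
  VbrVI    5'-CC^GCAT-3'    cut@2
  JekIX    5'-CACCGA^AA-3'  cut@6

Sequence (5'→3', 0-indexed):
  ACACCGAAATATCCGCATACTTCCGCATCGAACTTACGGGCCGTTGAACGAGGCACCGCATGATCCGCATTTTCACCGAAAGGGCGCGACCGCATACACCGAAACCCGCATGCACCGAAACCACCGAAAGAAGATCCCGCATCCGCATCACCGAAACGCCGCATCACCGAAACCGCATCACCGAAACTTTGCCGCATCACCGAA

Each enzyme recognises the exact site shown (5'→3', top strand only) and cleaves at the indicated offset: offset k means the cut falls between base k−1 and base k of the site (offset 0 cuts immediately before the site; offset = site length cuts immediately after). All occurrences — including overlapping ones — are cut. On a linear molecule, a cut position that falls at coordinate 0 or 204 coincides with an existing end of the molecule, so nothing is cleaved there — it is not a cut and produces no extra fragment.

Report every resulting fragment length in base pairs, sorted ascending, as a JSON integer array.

Per-enzyme occurrences:
  VbrVI CCGCAT/2: at [12, 22, 55, 64, 89, 105, 136, 142, 158, 172, 191] ⇒ [14, 24, 57, 66, 91, 107, 138, 144, 160, 174, 193]
  JekIX CACCGAAA/6: at [1, 73, 96, 112, 121, 148, 164, 178] ⇒ [7, 79, 102, 118, 127, 154, 170, 184]

Pooled cuts: [7, 14, 24, 57, 66, 79, 91, 102, 107, 118, 127, 138, 144, 154, 160, 170, 174, 184, 193]

Fragment lengths:
  [0,7): 7 bp
  [7,14): 7 bp
  [14,24): 10 bp
  [24,57): 33 bp
  [57,66): 9 bp
  [66,79): 13 bp
  [79,91): 12 bp
  [91,102): 11 bp
  [102,107): 5 bp
  [107,118): 11 bp
  [118,127): 9 bp
  [127,138): 11 bp
  [138,144): 6 bp
  [144,154): 10 bp
  [154,160): 6 bp
  [160,170): 10 bp
  [170,174): 4 bp
  [174,184): 10 bp
  [184,193): 9 bp
  [193,204): 11 bp

[4,5,6,6,7,7,9,9,9,10,10,10,10,11,11,11,11,12,13,33]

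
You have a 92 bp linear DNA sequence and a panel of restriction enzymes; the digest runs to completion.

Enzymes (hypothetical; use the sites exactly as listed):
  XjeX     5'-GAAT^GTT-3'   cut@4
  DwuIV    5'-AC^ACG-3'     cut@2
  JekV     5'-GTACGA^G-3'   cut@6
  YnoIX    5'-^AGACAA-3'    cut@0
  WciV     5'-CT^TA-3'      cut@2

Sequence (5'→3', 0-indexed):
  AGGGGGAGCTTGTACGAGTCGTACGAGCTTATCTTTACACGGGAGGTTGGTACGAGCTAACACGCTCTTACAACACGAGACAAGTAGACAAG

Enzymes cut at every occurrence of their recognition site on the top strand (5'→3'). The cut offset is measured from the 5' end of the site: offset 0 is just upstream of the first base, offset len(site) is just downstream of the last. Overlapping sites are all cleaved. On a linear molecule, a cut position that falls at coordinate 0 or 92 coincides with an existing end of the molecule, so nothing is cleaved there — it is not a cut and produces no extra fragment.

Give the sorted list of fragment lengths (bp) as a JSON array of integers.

[3,3,6,6,7,7,8,9,9,17,17]

Scan for sites:
  XjeX (GAATGTT, off=4): no sites
  DwuIV ACACG/2: at [36, 59, 72] ⇒ [38, 61, 74]
  JekV GTACGAG/6: at [11, 20, 49] ⇒ [17, 26, 55]
  YnoIX AGACAA/0: at [77, 85] ⇒ [77, 85]
  WciV CTTA/2: at [27, 66] ⇒ [29, 68]

Pooled cuts: [17, 26, 29, 38, 55, 61, 68, 74, 77, 85]

Fragments:
  [0,17): 17 bp
  [17,26): 9 bp
  [26,29): 3 bp
  [29,38): 9 bp
  [38,55): 17 bp
  [55,61): 6 bp
  [61,68): 7 bp
  [68,74): 6 bp
  [74,77): 3 bp
  [77,85): 8 bp
  [85,92): 7 bp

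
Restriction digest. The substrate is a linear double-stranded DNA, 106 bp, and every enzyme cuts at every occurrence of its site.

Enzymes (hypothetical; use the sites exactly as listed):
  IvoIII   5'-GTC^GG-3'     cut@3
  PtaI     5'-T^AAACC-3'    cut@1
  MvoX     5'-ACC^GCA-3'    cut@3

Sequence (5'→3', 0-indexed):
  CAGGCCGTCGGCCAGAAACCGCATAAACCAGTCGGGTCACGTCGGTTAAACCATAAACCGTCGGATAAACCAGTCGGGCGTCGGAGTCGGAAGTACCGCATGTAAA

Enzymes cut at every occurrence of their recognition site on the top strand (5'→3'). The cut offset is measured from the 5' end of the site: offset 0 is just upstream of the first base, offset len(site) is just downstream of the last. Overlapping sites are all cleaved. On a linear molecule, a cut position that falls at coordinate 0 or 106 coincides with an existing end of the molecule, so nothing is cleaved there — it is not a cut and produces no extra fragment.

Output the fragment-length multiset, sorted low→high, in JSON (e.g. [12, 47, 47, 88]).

Per-enzyme occurrences:
  IvoIII GTCGG/3: at [6, 30, 40, 59, 72, 79, 85] ⇒ [9, 33, 43, 62, 75, 82, 88]
  PtaI TAAACC/1: at [23, 46, 53, 65] ⇒ [24, 47, 54, 66]
  MvoX ACCGCA/3: at [17, 94] ⇒ [20, 97]

All cut coordinates (distinct, sorted): [9, 20, 24, 33, 43, 47, 54, 62, 66, 75, 82, 88, 97]

Fragments:
  [0,9): 9 bp
  [9,20): 11 bp
  [20,24): 4 bp
  [24,33): 9 bp
  [33,43): 10 bp
  [43,47): 4 bp
  [47,54): 7 bp
  [54,62): 8 bp
  [62,66): 4 bp
  [66,75): 9 bp
  [75,82): 7 bp
  [82,88): 6 bp
  [88,97): 9 bp
  [97,106): 9 bp

[4,4,4,6,7,7,8,9,9,9,9,9,10,11]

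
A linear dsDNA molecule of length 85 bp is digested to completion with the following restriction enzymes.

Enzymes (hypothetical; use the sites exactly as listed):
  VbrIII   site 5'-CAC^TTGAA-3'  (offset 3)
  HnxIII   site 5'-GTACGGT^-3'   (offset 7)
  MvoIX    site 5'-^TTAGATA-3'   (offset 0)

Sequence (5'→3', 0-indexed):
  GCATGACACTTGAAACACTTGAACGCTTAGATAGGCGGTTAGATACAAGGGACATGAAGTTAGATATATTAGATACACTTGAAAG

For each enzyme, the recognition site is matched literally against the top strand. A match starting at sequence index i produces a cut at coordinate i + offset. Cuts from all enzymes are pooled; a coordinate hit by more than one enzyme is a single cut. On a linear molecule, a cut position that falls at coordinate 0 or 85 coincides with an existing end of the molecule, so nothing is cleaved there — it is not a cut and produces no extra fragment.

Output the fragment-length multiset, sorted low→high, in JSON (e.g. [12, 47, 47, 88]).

[7,8,9,9,9,10,12,21]

Per-enzyme occurrences:
  VbrIII CACTTGAA/3: at [6, 15, 75] ⇒ [9, 18, 78]
  HnxIII (GTACGGT, off=7): no sites
  MvoIX TTAGATA/0: at [26, 38, 59, 68] ⇒ [26, 38, 59, 68]

All cut coordinates (distinct, sorted): [9, 18, 26, 38, 59, 68, 78]

Fragments:
  [0,9): 9 bp
  [9,18): 9 bp
  [18,26): 8 bp
  [26,38): 12 bp
  [38,59): 21 bp
  [59,68): 9 bp
  [68,78): 10 bp
  [78,85): 7 bp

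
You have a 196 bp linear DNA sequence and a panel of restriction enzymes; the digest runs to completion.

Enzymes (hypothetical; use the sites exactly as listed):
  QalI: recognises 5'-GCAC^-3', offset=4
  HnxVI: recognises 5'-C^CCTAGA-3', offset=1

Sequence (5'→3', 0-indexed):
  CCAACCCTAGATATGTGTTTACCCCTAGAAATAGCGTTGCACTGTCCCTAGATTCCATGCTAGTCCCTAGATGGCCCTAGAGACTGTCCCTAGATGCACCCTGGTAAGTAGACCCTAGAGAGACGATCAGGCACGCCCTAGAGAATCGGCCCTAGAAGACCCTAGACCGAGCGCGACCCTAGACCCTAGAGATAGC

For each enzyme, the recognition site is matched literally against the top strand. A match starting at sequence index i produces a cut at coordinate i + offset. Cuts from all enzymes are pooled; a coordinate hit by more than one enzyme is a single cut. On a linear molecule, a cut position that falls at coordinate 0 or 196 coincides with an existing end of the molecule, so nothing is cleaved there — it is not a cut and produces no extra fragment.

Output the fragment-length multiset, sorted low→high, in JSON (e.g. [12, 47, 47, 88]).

Per-enzyme occurrences:
  QalI GCAC/4: at [38, 95, 130] ⇒ [42, 99, 134]
  HnxVI CCCTAGA/1: at [4, 22, 45, 64, 74, 87, 112, 135, 149, 159, 176, 183] ⇒ [5, 23, 46, 65, 75, 88, 113, 136, 150, 160, 177, 184]

Pooled cuts: [5, 23, 42, 46, 65, 75, 88, 99, 113, 134, 136, 150, 160, 177, 184]

Fragments:
  [0,5): 5 bp
  [5,23): 18 bp
  [23,42): 19 bp
  [42,46): 4 bp
  [46,65): 19 bp
  [65,75): 10 bp
  [75,88): 13 bp
  [88,99): 11 bp
  [99,113): 14 bp
  [113,134): 21 bp
  [134,136): 2 bp
  [136,150): 14 bp
  [150,160): 10 bp
  [160,177): 17 bp
  [177,184): 7 bp
  [184,196): 12 bp

[2,4,5,7,10,10,11,12,13,14,14,17,18,19,19,21]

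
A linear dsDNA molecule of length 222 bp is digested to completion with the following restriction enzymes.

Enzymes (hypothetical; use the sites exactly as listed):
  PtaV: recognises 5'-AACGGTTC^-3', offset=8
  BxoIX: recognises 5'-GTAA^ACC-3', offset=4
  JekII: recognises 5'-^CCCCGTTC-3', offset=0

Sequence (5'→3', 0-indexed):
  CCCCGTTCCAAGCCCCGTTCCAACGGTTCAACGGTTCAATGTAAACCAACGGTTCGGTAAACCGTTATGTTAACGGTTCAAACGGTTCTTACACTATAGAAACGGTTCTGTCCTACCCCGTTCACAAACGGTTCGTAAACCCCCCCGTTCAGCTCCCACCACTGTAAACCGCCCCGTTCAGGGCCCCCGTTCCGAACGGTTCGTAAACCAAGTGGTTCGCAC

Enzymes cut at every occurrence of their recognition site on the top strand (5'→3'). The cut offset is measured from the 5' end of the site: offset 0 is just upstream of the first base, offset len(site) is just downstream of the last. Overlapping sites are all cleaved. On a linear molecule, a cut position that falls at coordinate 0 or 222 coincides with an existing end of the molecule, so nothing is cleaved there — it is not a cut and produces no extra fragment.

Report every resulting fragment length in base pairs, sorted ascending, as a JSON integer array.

[4,4,4,4,5,7,7,8,9,11,12,13,16,17,18,19,19,20,25]

Scan for sites:
  PtaV (AACGGTTC, off=8): starts [21, 29, 47, 71, 80, 100, 126, 194] → cuts [29, 37, 55, 79, 88, 108, 134, 202]
  BxoIX (GTAAACC, off=4): starts [40, 56, 134, 163, 202] → cuts [44, 60, 138, 167, 206]
  JekII (CCCCGTTC, off=0): starts [0, 12, 115, 142, 171, 184] → cuts [12, 115, 142, 171, 184] (position 0 is a terminus of the linear molecule — no cut)

All cut coordinates (distinct, sorted): [12, 29, 37, 44, 55, 60, 79, 88, 108, 115, 134, 138, 142, 167, 171, 184, 202, 206]

Fragment lengths:
  [0,12): 12 bp
  [12,29): 17 bp
  [29,37): 8 bp
  [37,44): 7 bp
  [44,55): 11 bp
  [55,60): 5 bp
  [60,79): 19 bp
  [79,88): 9 bp
  [88,108): 20 bp
  [108,115): 7 bp
  [115,134): 19 bp
  [134,138): 4 bp
  [138,142): 4 bp
  [142,167): 25 bp
  [167,171): 4 bp
  [171,184): 13 bp
  [184,202): 18 bp
  [202,206): 4 bp
  [206,222): 16 bp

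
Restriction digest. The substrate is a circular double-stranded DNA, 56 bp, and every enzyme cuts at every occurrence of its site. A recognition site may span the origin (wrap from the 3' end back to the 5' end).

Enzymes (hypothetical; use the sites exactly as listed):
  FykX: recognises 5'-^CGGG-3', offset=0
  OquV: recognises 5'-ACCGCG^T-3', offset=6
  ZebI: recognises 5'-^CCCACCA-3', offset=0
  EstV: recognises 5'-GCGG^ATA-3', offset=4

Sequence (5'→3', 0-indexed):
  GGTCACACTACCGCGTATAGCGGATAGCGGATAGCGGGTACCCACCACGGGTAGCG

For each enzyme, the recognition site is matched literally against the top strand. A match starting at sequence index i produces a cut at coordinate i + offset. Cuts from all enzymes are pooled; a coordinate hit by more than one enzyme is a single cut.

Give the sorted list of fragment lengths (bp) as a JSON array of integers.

Scan for sites:
  FykX (CGGG, off=0): starts [34, 47, 54] → cuts [34, 47, 54]
  OquV (ACCGCGT, off=6): starts [9] → cuts [15]
  ZebI (CCCACCA, off=0): starts [40] → cuts [40]
  EstV (GCGGATA, off=4): starts [19, 26] → cuts [23, 30]

All cut coordinates (distinct, sorted): [15, 23, 30, 34, 40, 47, 54]

Fragment lengths:
  15→23: 8 bp
  23→30: 7 bp
  30→34: 4 bp
  34→40: 6 bp
  40→47: 7 bp
  47→54: 7 bp
  54→15 (wrap): 56-54+15 = 17 bp

[4,6,7,7,7,8,17]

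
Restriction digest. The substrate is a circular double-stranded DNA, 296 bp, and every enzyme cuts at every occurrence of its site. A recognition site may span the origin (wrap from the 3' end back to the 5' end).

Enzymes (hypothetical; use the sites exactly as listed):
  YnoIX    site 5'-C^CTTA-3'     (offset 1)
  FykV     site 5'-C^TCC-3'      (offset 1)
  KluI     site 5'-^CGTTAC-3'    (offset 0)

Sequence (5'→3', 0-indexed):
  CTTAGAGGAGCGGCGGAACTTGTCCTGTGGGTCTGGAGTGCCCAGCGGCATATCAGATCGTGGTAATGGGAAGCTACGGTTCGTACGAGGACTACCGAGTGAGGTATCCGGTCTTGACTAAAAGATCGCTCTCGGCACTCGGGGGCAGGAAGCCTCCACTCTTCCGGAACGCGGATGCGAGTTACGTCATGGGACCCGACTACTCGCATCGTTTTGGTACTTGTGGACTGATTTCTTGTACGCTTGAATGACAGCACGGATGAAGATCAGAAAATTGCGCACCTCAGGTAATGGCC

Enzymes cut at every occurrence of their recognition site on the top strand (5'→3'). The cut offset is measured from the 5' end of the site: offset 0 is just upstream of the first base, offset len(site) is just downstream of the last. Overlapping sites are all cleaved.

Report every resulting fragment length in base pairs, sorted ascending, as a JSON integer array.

[142,154]

Site scan:
  YnoIX CCTTA/1: at [295] ⇒ [0]
  FykV CTCC/1: at [153] ⇒ [154]
  KluI (CGTTAC, off=0): no sites

Pooled cuts: [0, 154]

Fragments:
  0→154: 154 bp
  154→0 (wrap): 296-154+0 = 142 bp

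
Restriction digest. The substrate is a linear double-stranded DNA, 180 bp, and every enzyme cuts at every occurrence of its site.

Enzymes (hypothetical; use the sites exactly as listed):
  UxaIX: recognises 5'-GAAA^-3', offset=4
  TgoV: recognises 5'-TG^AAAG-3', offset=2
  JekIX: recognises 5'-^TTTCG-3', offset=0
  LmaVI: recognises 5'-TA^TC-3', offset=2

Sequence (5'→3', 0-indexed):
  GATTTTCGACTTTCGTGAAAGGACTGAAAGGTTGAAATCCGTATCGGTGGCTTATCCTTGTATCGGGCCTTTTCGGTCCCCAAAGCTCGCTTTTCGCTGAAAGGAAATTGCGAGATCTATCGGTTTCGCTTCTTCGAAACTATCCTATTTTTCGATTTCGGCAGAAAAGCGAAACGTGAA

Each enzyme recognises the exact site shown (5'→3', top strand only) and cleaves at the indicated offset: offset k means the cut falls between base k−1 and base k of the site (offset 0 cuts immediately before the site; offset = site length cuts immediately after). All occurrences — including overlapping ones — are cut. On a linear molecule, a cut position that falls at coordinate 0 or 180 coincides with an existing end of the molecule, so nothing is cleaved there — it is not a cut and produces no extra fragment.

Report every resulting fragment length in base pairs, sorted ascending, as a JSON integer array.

Site scan:
  UxaIX (GAAA, off=4): starts [16, 25, 33, 98, 103, 135, 163, 170] → cuts [20, 29, 37, 102, 107, 139, 167, 174]
  TgoV (TGAAAG, off=2): starts [15, 24, 97] → cuts [17, 26, 99]
  JekIX (TTTCG, off=0): starts [3, 10, 70, 91, 123, 149, 155] → cuts [3, 10, 70, 91, 123, 149, 155]
  LmaVI (TATC, off=2): starts [41, 52, 60, 117, 140] → cuts [43, 54, 62, 119, 142]

Pooled cuts: [3, 10, 17, 20, 26, 29, 37, 43, 54, 62, 70, 91, 99, 102, 107, 119, 123, 139, 142, 149, 155, 167, 174]

Fragments:
  [0,3): 3 bp
  [3,10): 7 bp
  [10,17): 7 bp
  [17,20): 3 bp
  [20,26): 6 bp
  [26,29): 3 bp
  [29,37): 8 bp
  [37,43): 6 bp
  [43,54): 11 bp
  [54,62): 8 bp
  [62,70): 8 bp
  [70,91): 21 bp
  [91,99): 8 bp
  [99,102): 3 bp
  [102,107): 5 bp
  [107,119): 12 bp
  [119,123): 4 bp
  [123,139): 16 bp
  [139,142): 3 bp
  [142,149): 7 bp
  [149,155): 6 bp
  [155,167): 12 bp
  [167,174): 7 bp
  [174,180): 6 bp

[3,3,3,3,3,4,5,6,6,6,6,7,7,7,7,8,8,8,8,11,12,12,16,21]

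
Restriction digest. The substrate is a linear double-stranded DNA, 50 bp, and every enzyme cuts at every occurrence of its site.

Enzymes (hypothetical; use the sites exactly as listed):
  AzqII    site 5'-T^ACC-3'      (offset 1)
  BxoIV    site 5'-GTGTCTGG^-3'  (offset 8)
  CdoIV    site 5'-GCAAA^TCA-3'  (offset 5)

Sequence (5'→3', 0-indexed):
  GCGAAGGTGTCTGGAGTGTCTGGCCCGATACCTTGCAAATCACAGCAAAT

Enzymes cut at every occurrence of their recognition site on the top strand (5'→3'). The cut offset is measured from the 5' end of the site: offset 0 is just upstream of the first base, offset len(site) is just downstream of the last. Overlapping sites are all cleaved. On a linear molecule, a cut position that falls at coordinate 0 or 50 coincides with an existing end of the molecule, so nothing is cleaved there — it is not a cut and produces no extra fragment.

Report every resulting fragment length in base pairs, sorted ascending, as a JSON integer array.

Scan for sites:
  AzqII (TACC, off=1): starts [28] → cuts [29]
  BxoIV (GTGTCTGG, off=8): starts [6, 15] → cuts [14, 23]
  CdoIV (GCAAATCA, off=5): starts [34] → cuts [39]

All cut coordinates (distinct, sorted): [14, 23, 29, 39]

Fragment lengths:
  [0,14): 14 bp
  [14,23): 9 bp
  [23,29): 6 bp
  [29,39): 10 bp
  [39,50): 11 bp

[6,9,10,11,14]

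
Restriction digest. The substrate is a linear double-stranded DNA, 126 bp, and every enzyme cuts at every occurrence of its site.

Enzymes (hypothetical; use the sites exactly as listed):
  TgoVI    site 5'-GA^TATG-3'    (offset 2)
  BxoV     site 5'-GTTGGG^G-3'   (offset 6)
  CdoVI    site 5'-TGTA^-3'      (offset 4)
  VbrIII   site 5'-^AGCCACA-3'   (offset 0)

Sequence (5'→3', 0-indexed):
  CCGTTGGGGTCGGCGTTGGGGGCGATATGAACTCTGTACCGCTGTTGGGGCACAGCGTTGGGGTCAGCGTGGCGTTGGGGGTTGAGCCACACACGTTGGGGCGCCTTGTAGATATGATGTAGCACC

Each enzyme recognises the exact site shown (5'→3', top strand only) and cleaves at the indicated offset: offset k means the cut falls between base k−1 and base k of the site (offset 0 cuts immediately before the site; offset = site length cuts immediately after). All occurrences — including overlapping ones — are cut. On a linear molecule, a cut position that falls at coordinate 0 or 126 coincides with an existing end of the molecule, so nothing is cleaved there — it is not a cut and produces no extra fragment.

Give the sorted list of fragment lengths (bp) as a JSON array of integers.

[2,5,5,5,8,9,10,11,12,13,13,16,17]

Site scan:
  TgoVI GATATG/2: at [23, 110] ⇒ [25, 112]
  BxoV GTTGGGG/6: at [2, 14, 43, 56, 73, 94] ⇒ [8, 20, 49, 62, 79, 100]
  CdoVI TGTA/4: at [34, 106, 117] ⇒ [38, 110, 121]
  VbrIII AGCCACA/0: at [84] ⇒ [84]

All cut coordinates (distinct, sorted): [8, 20, 25, 38, 49, 62, 79, 84, 100, 110, 112, 121]

Fragments:
  [0,8): 8 bp
  [8,20): 12 bp
  [20,25): 5 bp
  [25,38): 13 bp
  [38,49): 11 bp
  [49,62): 13 bp
  [62,79): 17 bp
  [79,84): 5 bp
  [84,100): 16 bp
  [100,110): 10 bp
  [110,112): 2 bp
  [112,121): 9 bp
  [121,126): 5 bp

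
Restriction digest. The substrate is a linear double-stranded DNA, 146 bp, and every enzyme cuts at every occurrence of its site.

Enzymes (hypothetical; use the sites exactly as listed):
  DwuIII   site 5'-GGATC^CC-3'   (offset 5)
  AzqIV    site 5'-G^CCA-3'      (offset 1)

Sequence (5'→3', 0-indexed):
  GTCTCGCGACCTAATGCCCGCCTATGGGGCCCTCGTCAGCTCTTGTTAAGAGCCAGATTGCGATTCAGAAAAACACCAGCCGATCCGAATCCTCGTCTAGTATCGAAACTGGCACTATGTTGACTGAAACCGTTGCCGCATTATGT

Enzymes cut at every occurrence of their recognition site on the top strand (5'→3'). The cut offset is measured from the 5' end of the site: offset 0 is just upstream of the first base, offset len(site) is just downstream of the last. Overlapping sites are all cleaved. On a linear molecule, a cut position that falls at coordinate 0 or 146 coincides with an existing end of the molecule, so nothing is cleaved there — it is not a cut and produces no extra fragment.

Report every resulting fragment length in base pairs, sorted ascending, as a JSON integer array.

[52,94]

Scan for sites:
  DwuIII (GGATCCC, off=5): no sites
  AzqIV (GCCA, off=1): starts [51] → cuts [52]

All cut coordinates (distinct, sorted): [52]

Fragments:
  [0,52): 52 bp
  [52,146): 94 bp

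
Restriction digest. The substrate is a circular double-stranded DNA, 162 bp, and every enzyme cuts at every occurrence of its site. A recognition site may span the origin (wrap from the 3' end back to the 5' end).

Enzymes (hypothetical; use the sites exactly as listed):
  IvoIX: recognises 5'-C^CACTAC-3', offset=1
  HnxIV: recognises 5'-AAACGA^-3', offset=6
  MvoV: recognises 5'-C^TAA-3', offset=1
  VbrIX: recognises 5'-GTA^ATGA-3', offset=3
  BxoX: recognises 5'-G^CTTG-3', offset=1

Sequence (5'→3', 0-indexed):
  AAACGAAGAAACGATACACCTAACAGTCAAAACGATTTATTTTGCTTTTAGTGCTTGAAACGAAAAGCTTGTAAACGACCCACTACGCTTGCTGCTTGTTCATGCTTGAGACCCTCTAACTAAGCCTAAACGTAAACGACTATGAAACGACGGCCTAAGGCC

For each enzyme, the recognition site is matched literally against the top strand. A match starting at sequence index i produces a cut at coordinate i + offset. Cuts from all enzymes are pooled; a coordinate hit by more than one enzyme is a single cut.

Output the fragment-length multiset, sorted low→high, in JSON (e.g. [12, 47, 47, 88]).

Scan for sites:
  IvoIX CCACTAC/1: at [79] ⇒ [80]
  HnxIV AAACGA/6: at [0, 8, 29, 57, 72, 133, 144] ⇒ [6, 14, 35, 63, 78, 139, 150]
  MvoV CTAA/1: at [19, 115, 119, 125, 154] ⇒ [20, 116, 120, 126, 155]
  VbrIX (GTAATGA, off=3): no sites
  BxoX GCTTG/1: at [52, 66, 86, 93, 103] ⇒ [53, 67, 87, 94, 104]

All cut coordinates (distinct, sorted): [6, 14, 20, 35, 53, 63, 67, 78, 80, 87, 94, 104, 116, 120, 126, 139, 150, 155]

Fragments:
  6→14: 8 bp
  14→20: 6 bp
  20→35: 15 bp
  35→53: 18 bp
  53→63: 10 bp
  63→67: 4 bp
  67→78: 11 bp
  78→80: 2 bp
  80→87: 7 bp
  87→94: 7 bp
  94→104: 10 bp
  104→116: 12 bp
  116→120: 4 bp
  120→126: 6 bp
  126→139: 13 bp
  139→150: 11 bp
  150→155: 5 bp
  155→6 (wrap): 162-155+6 = 13 bp

[2,4,4,5,6,6,7,7,8,10,10,11,11,12,13,13,15,18]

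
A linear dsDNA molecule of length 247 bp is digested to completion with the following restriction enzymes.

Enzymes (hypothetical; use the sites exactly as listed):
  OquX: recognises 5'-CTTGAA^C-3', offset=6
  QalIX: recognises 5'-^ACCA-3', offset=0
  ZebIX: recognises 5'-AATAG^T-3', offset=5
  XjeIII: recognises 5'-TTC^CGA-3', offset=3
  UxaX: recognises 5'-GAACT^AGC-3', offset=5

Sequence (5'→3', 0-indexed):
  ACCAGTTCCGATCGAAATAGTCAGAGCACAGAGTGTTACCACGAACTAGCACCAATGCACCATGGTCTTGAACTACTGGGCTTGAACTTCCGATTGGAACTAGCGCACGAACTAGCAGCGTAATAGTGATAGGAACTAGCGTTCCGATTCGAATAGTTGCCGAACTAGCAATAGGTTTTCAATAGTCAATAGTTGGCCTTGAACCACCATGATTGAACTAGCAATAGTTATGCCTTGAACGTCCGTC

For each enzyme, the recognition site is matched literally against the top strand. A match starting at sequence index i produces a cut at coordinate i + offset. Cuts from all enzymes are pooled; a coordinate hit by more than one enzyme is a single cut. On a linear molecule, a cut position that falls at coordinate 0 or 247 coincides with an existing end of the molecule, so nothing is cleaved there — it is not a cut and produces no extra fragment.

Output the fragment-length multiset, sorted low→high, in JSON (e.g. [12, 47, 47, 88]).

Site scan:
  OquX CTTGAAC/6: at [66, 80, 197, 233] ⇒ [72, 86, 203, 239]
  QalIX ACCA/0: at [0, 37, 50, 58, 202, 205] ⇒ [37, 50, 58, 202, 205] (position 0 is a terminus of the linear molecule — no cut)
  ZebIX AATAGT/5: at [15, 121, 151, 180, 187, 222] ⇒ [20, 126, 156, 185, 192, 227]
  XjeIII TTCCGA/3: at [5, 87, 141] ⇒ [8, 90, 144]
  UxaX GAACTAGC/5: at [42, 96, 108, 132, 161, 214] ⇒ [47, 101, 113, 137, 166, 219]

Pooled cuts: [8, 20, 37, 47, 50, 58, 72, 86, 90, 101, 113, 126, 137, 144, 156, 166, 185, 192, 202, 203, 205, 219, 227, 239]

Fragment lengths:
  [0,8): 8 bp
  [8,20): 12 bp
  [20,37): 17 bp
  [37,47): 10 bp
  [47,50): 3 bp
  [50,58): 8 bp
  [58,72): 14 bp
  [72,86): 14 bp
  [86,90): 4 bp
  [90,101): 11 bp
  [101,113): 12 bp
  [113,126): 13 bp
  [126,137): 11 bp
  [137,144): 7 bp
  [144,156): 12 bp
  [156,166): 10 bp
  [166,185): 19 bp
  [185,192): 7 bp
  [192,202): 10 bp
  [202,203): 1 bp
  [203,205): 2 bp
  [205,219): 14 bp
  [219,227): 8 bp
  [227,239): 12 bp
  [239,247): 8 bp

[1,2,3,4,7,7,8,8,8,8,10,10,10,11,11,12,12,12,12,13,14,14,14,17,19]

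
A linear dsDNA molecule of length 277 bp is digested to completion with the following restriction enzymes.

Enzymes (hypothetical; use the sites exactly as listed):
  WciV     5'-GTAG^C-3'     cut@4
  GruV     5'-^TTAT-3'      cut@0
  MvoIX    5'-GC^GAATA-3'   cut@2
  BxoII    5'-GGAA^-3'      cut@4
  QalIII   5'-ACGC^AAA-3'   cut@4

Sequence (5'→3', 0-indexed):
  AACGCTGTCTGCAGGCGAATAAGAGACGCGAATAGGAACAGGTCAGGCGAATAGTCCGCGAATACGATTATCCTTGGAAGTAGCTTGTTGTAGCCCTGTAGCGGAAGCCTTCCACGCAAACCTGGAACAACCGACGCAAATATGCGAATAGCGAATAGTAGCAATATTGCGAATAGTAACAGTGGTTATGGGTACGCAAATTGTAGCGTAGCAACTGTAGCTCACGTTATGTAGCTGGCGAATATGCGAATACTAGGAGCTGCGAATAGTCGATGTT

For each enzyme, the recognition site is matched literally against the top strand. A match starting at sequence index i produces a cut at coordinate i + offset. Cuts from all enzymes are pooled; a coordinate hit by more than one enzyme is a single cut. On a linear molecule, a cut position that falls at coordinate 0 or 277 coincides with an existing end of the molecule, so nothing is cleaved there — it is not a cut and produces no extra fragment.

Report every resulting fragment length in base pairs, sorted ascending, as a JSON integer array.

Per-enzyme occurrences:
  WciV (GTAGC, off=4): starts [79, 89, 97, 157, 202, 207, 216, 230] → cuts [83, 93, 101, 161, 206, 211, 220, 234]
  GruV (TTAT, off=0): starts [67, 185, 226] → cuts [67, 185, 226]
  MvoIX (GCGAATA, off=2): starts [14, 27, 46, 57, 143, 150, 168, 237, 245, 261] → cuts [16, 29, 48, 59, 145, 152, 170, 239, 247, 263]
  BxoII (GGAA, off=4): starts [34, 75, 102, 123] → cuts [38, 79, 106, 127]
  QalIII (ACGCAAA, off=4): starts [113, 133, 193] → cuts [117, 137, 197]

All cut coordinates (distinct, sorted): [16, 29, 38, 48, 59, 67, 79, 83, 93, 101, 106, 117, 127, 137, 145, 152, 161, 170, 185, 197, 206, 211, 220, 226, 234, 239, 247, 263]

Fragments:
  [0,16): 16 bp
  [16,29): 13 bp
  [29,38): 9 bp
  [38,48): 10 bp
  [48,59): 11 bp
  [59,67): 8 bp
  [67,79): 12 bp
  [79,83): 4 bp
  [83,93): 10 bp
  [93,101): 8 bp
  [101,106): 5 bp
  [106,117): 11 bp
  [117,127): 10 bp
  [127,137): 10 bp
  [137,145): 8 bp
  [145,152): 7 bp
  [152,161): 9 bp
  [161,170): 9 bp
  [170,185): 15 bp
  [185,197): 12 bp
  [197,206): 9 bp
  [206,211): 5 bp
  [211,220): 9 bp
  [220,226): 6 bp
  [226,234): 8 bp
  [234,239): 5 bp
  [239,247): 8 bp
  [247,263): 16 bp
  [263,277): 14 bp

[4,5,5,5,6,7,8,8,8,8,8,9,9,9,9,9,10,10,10,10,11,11,12,12,13,14,15,16,16]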